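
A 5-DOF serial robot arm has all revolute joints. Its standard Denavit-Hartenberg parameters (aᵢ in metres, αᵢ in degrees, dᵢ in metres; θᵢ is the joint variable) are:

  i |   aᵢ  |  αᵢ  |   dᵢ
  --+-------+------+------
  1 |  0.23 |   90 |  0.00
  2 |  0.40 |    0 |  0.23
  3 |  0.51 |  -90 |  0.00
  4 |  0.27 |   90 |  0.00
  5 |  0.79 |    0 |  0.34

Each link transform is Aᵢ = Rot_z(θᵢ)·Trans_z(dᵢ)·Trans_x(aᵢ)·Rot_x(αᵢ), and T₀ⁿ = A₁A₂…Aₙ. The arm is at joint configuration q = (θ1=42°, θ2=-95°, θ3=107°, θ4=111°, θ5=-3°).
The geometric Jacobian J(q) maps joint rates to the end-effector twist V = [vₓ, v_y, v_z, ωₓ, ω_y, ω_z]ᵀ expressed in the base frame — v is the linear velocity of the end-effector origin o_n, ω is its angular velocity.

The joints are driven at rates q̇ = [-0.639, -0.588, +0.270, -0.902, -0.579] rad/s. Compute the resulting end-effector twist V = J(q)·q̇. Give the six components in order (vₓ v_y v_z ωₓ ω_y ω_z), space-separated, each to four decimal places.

1.3133 0.6758 -0.3583 -0.3275 -0.1462 -1.6337

o_n = [-0.1121, 1.0838, -0.3458]
J₁: ẑ×o_n = [-1.0838, -0.1121, 0.0000], ω = ẑ
J2: z=[0.6691, -0.7431, 0.0000] o=[0.1709, 0.1539, 0.0000] → [0.2570, 0.2314, 0.4119, 0.6691, -0.7431, 0.0000]
J3: z=[0.6691, -0.7431, 0.0000] o=[0.2989, -0.0404, -0.3985] → [-0.0392, -0.0353, 0.4467, 0.6691, -0.7431, 0.0000]
J4: z=[-0.1545, -0.1391, 0.9781] o=[0.6696, 0.2934, -0.2924] → [-0.7656, -0.7729, -0.2309, -0.1545, -0.1391, 0.9781]
J5: z=[0.4388, 0.8774, 0.1941] o=[0.4306, 0.4174, -0.3126] → [-0.1585, -0.0908, 0.7686, 0.4388, 0.8774, 0.1941]
V = J·q̇ = [1.3133, 0.6758, -0.3583, -0.3275, -0.1462, -1.6337]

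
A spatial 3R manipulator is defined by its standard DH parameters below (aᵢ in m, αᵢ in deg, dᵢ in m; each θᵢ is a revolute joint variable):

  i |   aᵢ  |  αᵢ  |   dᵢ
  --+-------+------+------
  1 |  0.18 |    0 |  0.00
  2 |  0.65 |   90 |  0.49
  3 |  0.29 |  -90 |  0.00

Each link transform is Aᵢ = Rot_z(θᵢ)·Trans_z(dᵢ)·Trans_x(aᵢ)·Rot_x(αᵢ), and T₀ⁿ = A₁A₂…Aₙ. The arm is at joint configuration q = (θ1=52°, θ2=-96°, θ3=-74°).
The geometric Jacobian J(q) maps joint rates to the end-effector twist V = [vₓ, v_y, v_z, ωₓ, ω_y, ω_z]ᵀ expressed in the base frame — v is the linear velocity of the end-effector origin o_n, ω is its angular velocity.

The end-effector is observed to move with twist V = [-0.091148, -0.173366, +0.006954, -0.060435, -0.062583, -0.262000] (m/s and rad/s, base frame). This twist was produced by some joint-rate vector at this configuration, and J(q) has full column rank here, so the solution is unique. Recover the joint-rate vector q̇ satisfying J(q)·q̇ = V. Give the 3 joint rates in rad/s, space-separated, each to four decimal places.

-0.1710 -0.0910 0.0870

o_n = [0.6359, -0.3652, 0.2112]
J₁: ẑ×o_n = [0.3652, 0.6359, -0.0000], ω = ẑ
J2: z=[0.0000, 0.0000, 1.0000] o=[0.1108, 0.1418, 0.0000] → [0.5071, 0.5251, -0.0000, 0.0000, 0.0000, 1.0000]
J3: z=[-0.6947, -0.7193, 0.0000] o=[0.5784, -0.3097, 0.4900] → [0.2005, -0.1936, 0.0799, -0.6947, -0.7193, 0.0000]
q̇ = J⁺·V = [-0.1710, -0.0910, 0.0870]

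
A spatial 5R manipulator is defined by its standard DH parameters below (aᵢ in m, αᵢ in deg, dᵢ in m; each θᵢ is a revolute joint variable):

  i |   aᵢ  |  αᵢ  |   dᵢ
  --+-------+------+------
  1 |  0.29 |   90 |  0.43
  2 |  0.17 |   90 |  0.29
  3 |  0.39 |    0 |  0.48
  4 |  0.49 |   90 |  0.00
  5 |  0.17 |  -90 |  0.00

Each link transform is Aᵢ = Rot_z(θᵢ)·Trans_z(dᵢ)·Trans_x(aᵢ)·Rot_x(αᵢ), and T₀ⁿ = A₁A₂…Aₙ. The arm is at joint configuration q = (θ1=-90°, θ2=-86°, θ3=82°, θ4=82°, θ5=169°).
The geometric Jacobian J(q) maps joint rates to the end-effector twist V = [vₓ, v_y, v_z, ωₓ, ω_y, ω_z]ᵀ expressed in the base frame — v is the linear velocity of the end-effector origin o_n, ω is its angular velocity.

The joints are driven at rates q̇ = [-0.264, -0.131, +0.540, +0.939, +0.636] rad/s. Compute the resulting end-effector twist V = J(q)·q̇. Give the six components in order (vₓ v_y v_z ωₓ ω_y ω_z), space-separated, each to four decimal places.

0.4957 0.1119 0.3948 -0.4804 1.4632 -0.5420

o_n = [-0.7653, 0.2272, 0.4804]
J₁: ẑ×o_n = [-0.2272, -0.7653, 0.0000], ω = ẑ
J2: z=[-1.0000, -0.0000, 0.0000] o=[0.0000, -0.2900, 0.4300] → [-0.0000, 0.0504, -0.5172, -1.0000, -0.0000, 0.0000]
J3: z=[-0.0000, 0.9976, -0.0698] o=[-0.2900, -0.3019, 0.2604] → [0.2563, 0.0332, 0.4741, -0.0000, 0.9976, -0.0698]
J4: z=[-0.0000, 0.9976, -0.0698] o=[-0.6762, 0.1732, 0.1728] → [0.3106, 0.0062, 0.0888, -0.0000, 0.9976, -0.0698]
J5: z=[-0.9613, -0.0192, -0.2750] o=[-0.8113, 0.2060, 0.6427] → [0.0089, -0.1686, -0.0195, -0.9613, -0.0192, -0.2750]
V = J·q̇ = [0.4957, 0.1119, 0.3948, -0.4804, 1.4632, -0.5420]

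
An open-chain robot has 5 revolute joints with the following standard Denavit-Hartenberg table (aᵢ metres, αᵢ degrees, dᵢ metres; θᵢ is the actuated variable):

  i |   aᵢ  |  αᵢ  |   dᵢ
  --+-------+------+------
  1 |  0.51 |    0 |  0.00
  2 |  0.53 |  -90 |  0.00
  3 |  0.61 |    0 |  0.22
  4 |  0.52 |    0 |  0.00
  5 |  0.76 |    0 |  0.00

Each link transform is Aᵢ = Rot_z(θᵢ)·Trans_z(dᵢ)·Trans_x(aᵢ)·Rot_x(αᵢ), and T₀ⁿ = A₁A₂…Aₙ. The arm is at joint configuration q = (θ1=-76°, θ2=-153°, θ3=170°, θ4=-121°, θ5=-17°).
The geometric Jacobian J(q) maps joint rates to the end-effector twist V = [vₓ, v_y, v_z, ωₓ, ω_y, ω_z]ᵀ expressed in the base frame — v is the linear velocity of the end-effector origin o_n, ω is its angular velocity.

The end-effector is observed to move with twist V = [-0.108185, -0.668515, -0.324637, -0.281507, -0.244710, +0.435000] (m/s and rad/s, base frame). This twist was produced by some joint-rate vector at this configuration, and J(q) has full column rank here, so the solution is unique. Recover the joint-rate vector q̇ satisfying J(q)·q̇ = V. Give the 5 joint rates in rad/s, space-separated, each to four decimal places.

-0.2690 0.7040 0.1920 0.3930 -0.2120

o_n = [-0.6429, 0.0513, -0.9011]
J₁: ẑ×o_n = [-0.0513, -0.6429, 0.0000], ω = ẑ
J2: z=[0.0000, 0.0000, 1.0000] o=[0.1234, -0.4949, 0.0000] → [-0.5462, -0.7663, 0.0000, 0.0000, 0.0000, 1.0000]
J3: z=[-0.7547, -0.6561, 0.0000] o=[-0.2243, -0.0949, 0.0000] → [0.5912, -0.6801, -0.3849, -0.7547, -0.6561, 0.0000]
J4: z=[-0.7547, -0.6561, 0.0000] o=[0.0037, -0.6926, -0.1059] → [0.5217, -0.6001, -0.9857, -0.7547, -0.6561, 0.0000]
J5: z=[-0.7547, -0.6561, 0.0000] o=[-0.2201, -0.4351, -0.4984] → [0.2642, -0.3040, -0.6445, -0.7547, -0.6561, 0.0000]
q̇ = J⁺·V = [-0.2690, 0.7040, 0.1920, 0.3930, -0.2120]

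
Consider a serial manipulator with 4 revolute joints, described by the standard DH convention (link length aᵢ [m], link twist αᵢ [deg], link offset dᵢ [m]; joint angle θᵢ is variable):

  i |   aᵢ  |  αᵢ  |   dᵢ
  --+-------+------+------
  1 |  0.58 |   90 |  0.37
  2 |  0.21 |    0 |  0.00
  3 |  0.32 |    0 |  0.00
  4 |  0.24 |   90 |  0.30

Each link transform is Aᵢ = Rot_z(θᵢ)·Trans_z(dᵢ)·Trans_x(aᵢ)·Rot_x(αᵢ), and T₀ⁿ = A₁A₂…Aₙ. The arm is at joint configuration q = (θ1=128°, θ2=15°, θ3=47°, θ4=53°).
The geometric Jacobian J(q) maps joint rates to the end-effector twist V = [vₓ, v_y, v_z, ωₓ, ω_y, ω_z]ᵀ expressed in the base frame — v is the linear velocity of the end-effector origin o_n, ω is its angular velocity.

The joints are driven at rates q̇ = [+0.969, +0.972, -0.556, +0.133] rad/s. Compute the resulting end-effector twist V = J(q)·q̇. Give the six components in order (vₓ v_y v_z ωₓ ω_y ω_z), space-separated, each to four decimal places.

-0.6356 -0.4954 0.2040 0.4326 0.3380 0.9690

o_n = [-0.2756, 0.8400, 0.9244]
J₁: ẑ×o_n = [-0.8400, -0.2756, 0.0000], ω = ẑ
J2: z=[0.7880, 0.6157, 0.0000] o=[-0.3571, 0.4570, 0.3700] → [0.3413, -0.4369, 0.2516, 0.7880, 0.6157, 0.0000]
J3: z=[0.7880, 0.6157, 0.0000] o=[-0.4820, 0.6169, 0.4244] → [0.3079, -0.3941, 0.0488, 0.7880, 0.6157, 0.0000]
J4: z=[0.7880, 0.6157, 0.0000] o=[-0.5745, 0.7353, 0.7069] → [0.1339, -0.1714, -0.1014, 0.7880, 0.6157, 0.0000]
V = J·q̇ = [-0.6356, -0.4954, 0.2040, 0.4326, 0.3380, 0.9690]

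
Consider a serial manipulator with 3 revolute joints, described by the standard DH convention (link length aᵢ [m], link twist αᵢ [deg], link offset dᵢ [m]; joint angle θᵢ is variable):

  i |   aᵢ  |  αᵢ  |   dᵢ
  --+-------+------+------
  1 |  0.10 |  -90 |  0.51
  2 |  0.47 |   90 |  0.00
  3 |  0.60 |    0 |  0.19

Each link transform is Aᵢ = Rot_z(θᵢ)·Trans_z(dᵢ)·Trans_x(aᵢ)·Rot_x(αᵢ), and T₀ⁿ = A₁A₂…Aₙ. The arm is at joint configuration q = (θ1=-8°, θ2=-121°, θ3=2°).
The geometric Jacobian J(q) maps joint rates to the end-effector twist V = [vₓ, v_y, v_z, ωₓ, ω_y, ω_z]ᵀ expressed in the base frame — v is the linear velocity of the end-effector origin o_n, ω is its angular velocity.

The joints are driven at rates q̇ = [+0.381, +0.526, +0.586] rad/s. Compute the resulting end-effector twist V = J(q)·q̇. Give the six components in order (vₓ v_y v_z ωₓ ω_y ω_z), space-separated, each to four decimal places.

0.4413 0.0567 0.3649 -0.4242 0.5908 0.0792

o_n = [-0.6049, 0.1062, 1.3290]
J₁: ẑ×o_n = [-0.1062, -0.6049, 0.0000], ω = ẑ
J2: z=[0.1392, 0.9903, 0.0000] o=[0.0990, -0.0139, 0.5100] → [0.8110, -0.1140, 0.7138, 0.1392, 0.9903, 0.0000]
J3: z=[-0.8488, 0.1193, -0.5150] o=[-0.1407, 0.0198, 0.9129] → [0.0941, 0.5923, -0.0179, -0.8488, 0.1193, -0.5150]
V = J·q̇ = [0.4413, 0.0567, 0.3649, -0.4242, 0.5908, 0.0792]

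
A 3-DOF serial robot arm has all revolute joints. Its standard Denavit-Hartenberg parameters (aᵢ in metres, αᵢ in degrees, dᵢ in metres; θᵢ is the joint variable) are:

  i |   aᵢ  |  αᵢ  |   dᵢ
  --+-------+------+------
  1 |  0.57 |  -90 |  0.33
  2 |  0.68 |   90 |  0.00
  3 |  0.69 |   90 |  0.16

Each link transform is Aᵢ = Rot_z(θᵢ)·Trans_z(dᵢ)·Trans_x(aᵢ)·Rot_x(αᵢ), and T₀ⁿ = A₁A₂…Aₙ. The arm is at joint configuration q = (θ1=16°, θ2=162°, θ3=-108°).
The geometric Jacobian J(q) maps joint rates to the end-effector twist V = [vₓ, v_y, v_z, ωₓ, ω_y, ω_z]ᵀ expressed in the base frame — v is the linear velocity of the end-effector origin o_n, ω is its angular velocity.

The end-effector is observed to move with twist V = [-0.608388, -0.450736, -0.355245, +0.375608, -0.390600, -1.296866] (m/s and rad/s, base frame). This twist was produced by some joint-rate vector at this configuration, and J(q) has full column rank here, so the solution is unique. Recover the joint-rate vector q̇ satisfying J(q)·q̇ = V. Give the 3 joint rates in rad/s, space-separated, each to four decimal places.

o_n = [0.3496, -0.5824, 0.0336]
J₁: ẑ×o_n = [0.5824, 0.3496, -0.0000], ω = ẑ
J2: z=[-0.2756, 0.9613, 0.0000] o=[0.5479, 0.1571, 0.3300] → [-0.2849, -0.0817, 0.3945, -0.2756, 0.9613, 0.0000]
J3: z=[0.2970, 0.0852, -0.9511] o=[-0.0737, -0.0211, 0.1199] → [-0.5412, -0.3770, -0.2028, 0.2970, 0.0852, -0.9511]
q̇ = J⁺·V = [-0.5170, -0.4790, 0.8200]

-0.5170 -0.4790 0.8200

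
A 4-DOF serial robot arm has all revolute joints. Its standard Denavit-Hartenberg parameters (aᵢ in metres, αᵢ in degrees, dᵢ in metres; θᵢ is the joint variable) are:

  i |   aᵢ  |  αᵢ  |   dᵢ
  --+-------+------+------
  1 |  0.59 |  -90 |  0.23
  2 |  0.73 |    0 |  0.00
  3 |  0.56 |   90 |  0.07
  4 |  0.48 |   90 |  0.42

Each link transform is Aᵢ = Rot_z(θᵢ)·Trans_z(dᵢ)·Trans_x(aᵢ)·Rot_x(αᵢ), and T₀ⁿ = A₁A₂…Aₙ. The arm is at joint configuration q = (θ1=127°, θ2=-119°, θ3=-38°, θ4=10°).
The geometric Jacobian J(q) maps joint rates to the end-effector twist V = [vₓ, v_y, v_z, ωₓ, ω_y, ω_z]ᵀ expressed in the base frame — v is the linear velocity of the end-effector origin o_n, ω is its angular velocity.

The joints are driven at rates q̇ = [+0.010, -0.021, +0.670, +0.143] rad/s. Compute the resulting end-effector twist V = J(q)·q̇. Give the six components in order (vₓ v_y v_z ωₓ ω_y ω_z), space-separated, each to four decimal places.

o_n = [0.4063, -0.7940, 0.8854]
J₁: ẑ×o_n = [0.7940, 0.4063, -0.0000], ω = ẑ
J2: z=[-0.7986, -0.6018, 0.0000] o=[-0.3551, 0.4712, 0.2300] → [-0.3944, 0.5234, 1.4686, -0.7986, -0.6018, 0.0000]
J3: z=[-0.7986, -0.6018, 0.0000] o=[-0.1421, 0.1885, 0.8685] → [-0.0102, 0.0135, 1.1147, -0.7986, -0.6018, 0.0000]
J4: z=[0.2351, -0.3121, -0.9205] o=[0.1122, -0.2653, 1.0873] → [-0.4237, -0.2232, -0.0326, 0.2351, -0.3121, -0.9205]
V = J·q̇ = [-0.0512, -0.0298, 0.7114, -0.4847, -0.4352, -0.1216]

-0.0512 -0.0298 0.7114 -0.4847 -0.4352 -0.1216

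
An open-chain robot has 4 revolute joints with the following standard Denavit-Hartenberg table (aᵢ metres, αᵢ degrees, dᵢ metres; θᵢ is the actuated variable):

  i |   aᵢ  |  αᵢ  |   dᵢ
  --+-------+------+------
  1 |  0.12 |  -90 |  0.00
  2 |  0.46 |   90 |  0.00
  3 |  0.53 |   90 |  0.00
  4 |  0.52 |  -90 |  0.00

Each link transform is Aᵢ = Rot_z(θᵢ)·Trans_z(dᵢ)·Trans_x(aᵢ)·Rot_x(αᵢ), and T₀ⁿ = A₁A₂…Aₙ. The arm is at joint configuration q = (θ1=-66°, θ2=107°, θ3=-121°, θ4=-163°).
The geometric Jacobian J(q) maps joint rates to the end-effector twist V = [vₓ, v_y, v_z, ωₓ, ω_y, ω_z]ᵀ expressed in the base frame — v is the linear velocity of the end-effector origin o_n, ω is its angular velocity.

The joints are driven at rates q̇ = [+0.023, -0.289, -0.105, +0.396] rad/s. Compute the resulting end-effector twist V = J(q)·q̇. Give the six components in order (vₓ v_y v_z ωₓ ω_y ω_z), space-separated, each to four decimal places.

-0.0765 0.0405 0.0106 -0.0782 -0.0335 0.3783

o_n = [-0.0886, 0.1301, -0.3793]
J₁: ẑ×o_n = [-0.1301, -0.0886, 0.0000], ω = ẑ
J2: z=[0.9135, 0.4067, 0.0000] o=[0.0488, -0.1096, 0.0000] → [-0.1543, 0.3465, 0.2750, 0.9135, 0.4067, 0.0000]
J3: z=[0.3890, -0.8736, -0.2924] o=[-0.0059, 0.0132, -0.4399] → [-0.0187, 0.0006, -0.0268, 0.3890, -0.8736, -0.2924]
J4: z=[0.5724, -0.0195, 0.8197] o=[-0.3885, -0.2445, -0.1789] → [-0.3032, 0.3605, 0.2203, 0.5724, -0.0195, 0.8197]
V = J·q̇ = [-0.0765, 0.0405, 0.0106, -0.0782, -0.0335, 0.3783]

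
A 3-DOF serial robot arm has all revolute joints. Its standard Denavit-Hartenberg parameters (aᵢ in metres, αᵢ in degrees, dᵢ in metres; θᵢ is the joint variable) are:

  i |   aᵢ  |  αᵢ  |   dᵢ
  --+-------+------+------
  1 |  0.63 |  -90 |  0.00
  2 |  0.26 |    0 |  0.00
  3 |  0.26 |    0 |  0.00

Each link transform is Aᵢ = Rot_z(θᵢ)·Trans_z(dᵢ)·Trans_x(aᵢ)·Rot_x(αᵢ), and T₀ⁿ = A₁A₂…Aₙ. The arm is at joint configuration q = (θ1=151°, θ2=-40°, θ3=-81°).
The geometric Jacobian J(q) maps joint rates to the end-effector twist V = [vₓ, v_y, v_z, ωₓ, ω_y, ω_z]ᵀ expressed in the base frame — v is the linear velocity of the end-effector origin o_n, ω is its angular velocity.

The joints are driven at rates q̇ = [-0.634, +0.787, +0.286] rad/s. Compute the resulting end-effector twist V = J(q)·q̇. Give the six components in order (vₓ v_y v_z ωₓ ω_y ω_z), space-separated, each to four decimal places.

-0.1105 0.5652 -0.0131 -0.5202 -0.9385 -0.6340

o_n = [-0.6081, 0.3371, 0.3900]
J₁: ẑ×o_n = [-0.3371, -0.6081, 0.0000], ω = ẑ
J2: z=[-0.4848, -0.8746, 0.0000] o=[-0.5510, 0.3054, 0.0000] → [-0.3411, 0.1891, -0.0653, -0.4848, -0.8746, 0.0000]
J3: z=[-0.4848, -0.8746, 0.0000] o=[-0.7252, 0.4020, 0.1671] → [-0.1949, 0.1080, 0.1339, -0.4848, -0.8746, 0.0000]
V = J·q̇ = [-0.1105, 0.5652, -0.0131, -0.5202, -0.9385, -0.6340]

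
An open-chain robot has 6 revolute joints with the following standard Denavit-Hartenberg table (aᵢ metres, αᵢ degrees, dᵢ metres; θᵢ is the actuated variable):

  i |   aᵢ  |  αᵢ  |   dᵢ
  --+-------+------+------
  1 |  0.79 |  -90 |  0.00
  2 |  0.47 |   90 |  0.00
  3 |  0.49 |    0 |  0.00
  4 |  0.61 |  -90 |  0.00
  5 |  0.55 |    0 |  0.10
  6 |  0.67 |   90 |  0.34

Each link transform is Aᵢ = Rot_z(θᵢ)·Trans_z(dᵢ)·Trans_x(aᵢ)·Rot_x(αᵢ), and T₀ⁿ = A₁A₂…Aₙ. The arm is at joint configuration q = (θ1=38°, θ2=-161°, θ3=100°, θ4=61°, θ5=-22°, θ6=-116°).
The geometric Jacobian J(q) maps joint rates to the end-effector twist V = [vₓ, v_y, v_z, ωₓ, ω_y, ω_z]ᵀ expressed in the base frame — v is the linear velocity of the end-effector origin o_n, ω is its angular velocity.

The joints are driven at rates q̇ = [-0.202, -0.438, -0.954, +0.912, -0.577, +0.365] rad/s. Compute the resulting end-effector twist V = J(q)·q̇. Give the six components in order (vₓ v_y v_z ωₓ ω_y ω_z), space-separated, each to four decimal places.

-0.1536 -0.2983 0.0846 0.1056 -0.2190 -0.1398

o_n = [0.5472, 0.7689, -0.7315]
J₁: ẑ×o_n = [-0.7689, 0.5472, 0.0000], ω = ẑ
J2: z=[-0.6157, 0.7880, 0.0000] o=[0.6225, 0.4864, 0.0000] → [-0.5764, -0.4504, -0.1146, -0.6157, 0.7880, 0.0000]
J3: z=[-0.2566, -0.2004, -0.9455] o=[0.2723, 0.2128, 0.1530] → [0.7031, -0.4868, -0.0876, -0.2566, -0.2004, -0.9455]
J4: z=[-0.2566, -0.2004, -0.9455] o=[0.0386, 0.6426, 0.1253] → [0.2912, -0.7006, 0.0695, -0.2566, -0.2004, -0.9455]
J5: z=[0.8247, -0.5556, -0.1060] o=[0.3461, 1.1348, -0.0625] → [0.3329, 0.5304, -0.1900, 0.8247, -0.5556, -0.1060]
J6: z=[0.8247, -0.5556, -0.1060] o=[0.6328, 1.4495, -0.4248] → [0.0982, 0.2620, -0.6088, 0.8247, -0.5556, -0.1060]
V = J·q̇ = [-0.1536, -0.2983, 0.0846, 0.1056, -0.2190, -0.1398]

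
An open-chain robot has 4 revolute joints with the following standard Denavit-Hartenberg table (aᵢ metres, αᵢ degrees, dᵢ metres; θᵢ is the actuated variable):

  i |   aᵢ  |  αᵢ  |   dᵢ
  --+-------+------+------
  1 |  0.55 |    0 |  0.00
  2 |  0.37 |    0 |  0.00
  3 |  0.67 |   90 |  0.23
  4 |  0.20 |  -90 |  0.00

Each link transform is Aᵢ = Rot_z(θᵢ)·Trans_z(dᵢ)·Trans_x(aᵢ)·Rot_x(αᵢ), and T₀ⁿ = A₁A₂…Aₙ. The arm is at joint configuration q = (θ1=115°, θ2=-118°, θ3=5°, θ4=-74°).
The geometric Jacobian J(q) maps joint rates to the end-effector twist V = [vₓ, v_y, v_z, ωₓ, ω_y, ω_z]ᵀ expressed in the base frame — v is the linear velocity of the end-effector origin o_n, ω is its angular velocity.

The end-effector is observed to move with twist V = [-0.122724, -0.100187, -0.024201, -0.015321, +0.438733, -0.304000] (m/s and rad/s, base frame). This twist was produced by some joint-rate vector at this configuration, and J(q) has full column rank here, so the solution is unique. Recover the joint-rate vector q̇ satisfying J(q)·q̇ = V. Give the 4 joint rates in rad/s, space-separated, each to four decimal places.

0.1080 0.2930 -0.7050 -0.4390

o_n = [0.8617, 0.5044, 0.0377]
J₁: ẑ×o_n = [-0.5044, 0.8617, 0.0000], ω = ẑ
J2: z=[0.0000, 0.0000, 1.0000] o=[-0.2324, 0.4985, 0.0000] → [-0.0059, 1.0942, 0.0000, 0.0000, 0.0000, 1.0000]
J3: z=[0.0000, 0.0000, 1.0000] o=[0.1371, 0.4791, 0.0000] → [-0.0253, 0.7247, 0.0000, 0.0000, 0.0000, 1.0000]
J4: z=[0.0349, -0.9994, 0.0000] o=[0.8066, 0.5025, 0.2300] → [0.1921, 0.0067, 0.0551, 0.0349, -0.9994, 0.0000]
q̇ = J⁺·V = [0.1080, 0.2930, -0.7050, -0.4390]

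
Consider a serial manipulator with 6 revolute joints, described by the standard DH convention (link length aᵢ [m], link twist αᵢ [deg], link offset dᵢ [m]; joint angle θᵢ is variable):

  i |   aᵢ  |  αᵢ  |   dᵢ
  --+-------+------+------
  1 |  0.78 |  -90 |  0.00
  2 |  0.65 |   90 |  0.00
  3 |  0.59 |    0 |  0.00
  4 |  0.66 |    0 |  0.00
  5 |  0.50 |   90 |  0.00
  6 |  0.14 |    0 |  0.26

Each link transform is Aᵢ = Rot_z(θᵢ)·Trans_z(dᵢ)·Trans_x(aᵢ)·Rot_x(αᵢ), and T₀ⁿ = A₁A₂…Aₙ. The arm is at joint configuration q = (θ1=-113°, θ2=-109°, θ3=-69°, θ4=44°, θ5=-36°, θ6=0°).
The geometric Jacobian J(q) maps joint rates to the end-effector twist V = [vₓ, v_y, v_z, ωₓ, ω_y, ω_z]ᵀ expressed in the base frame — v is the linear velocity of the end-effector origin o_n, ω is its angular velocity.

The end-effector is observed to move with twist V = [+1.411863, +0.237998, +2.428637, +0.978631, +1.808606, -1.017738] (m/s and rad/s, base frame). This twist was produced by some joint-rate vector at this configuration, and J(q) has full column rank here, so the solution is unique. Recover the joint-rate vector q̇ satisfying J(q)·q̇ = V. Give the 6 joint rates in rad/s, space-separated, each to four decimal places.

o_n = [-1.5036, 0.3364, 1.4584]
J₁: ẑ×o_n = [-0.3364, -1.5036, 0.0000], ω = ẑ
J2: z=[0.9205, -0.3907, 0.0000] o=[-0.3048, -0.7180, 0.0000] → [-0.5699, -1.3425, 0.5022, 0.9205, -0.3907, 0.0000]
J3: z=[0.3694, 0.8704, -0.3256] o=[-0.2221, -0.5232, 0.6146] → [1.0143, 0.1055, 1.4330, 0.3694, 0.8704, -0.3256]
J4: z=[0.3694, 0.8704, -0.3256] o=[-0.7022, -0.2446, 0.8145] → [0.7496, 0.0230, 0.9122, 0.3694, 0.8704, -0.3256]
J5: z=[0.3694, 0.8704, -0.3256] o=[-0.8829, 0.0436, 1.3801] → [0.1635, 0.1731, 0.6484, 0.3694, 0.8704, -0.3256]
J6: z=[-0.5575, -0.0727, -0.8270] o=[-1.2546, 0.2872, 1.6093] → [0.0517, 0.1218, -0.0456, -0.5575, -0.0727, -0.8270]
q̇ = J⁺·V = [-0.2120, 0.2470, 0.9510, 0.5240, 0.7230, 0.1090]

-0.2120 0.2470 0.9510 0.5240 0.7230 0.1090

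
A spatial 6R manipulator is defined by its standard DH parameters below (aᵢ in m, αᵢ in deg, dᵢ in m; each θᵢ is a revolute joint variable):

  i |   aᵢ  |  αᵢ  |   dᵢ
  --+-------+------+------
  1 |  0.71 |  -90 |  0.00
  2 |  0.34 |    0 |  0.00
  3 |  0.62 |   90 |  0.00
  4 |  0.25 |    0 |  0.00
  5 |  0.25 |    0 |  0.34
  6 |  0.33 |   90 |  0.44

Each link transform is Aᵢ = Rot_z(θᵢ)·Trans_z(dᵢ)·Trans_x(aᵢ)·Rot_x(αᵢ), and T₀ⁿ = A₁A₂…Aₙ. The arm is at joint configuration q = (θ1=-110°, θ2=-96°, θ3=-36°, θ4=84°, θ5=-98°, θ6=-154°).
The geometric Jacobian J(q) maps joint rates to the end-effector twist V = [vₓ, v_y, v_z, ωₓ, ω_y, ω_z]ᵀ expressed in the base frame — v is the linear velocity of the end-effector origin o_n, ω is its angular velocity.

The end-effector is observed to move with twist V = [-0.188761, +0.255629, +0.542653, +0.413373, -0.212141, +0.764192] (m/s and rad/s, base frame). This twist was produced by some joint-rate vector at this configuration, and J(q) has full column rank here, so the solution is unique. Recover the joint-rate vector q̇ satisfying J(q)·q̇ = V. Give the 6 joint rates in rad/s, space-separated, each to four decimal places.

0.7120 0.1270 0.3340 -0.6150 0.3190 0.2180

o_n = [0.2094, 0.2259, 0.2368]
J₁: ẑ×o_n = [-0.2259, 0.2094, 0.0000], ω = ẑ
J2: z=[0.9397, -0.3420, 0.0000] o=[-0.2428, -0.6672, 0.0000] → [-0.0810, -0.2225, 0.9939, 0.9397, -0.3420, 0.0000]
J3: z=[0.9397, -0.3420, 0.0000] o=[-0.2307, -0.6338, 0.3381] → [0.0347, 0.0953, 0.9583, 0.9397, -0.3420, 0.0000]
J4: z=[0.2542, 0.6983, -0.6691] o=[-0.0888, -0.2439, 0.7989] → [-0.0782, -0.0567, -0.0888, 0.2542, 0.6983, -0.6691]
J5: z=[0.2542, 0.6983, -0.6691] o=[0.1508, -0.3125, 0.8183] → [-0.0458, 0.1086, 0.0959, 0.2542, 0.6983, -0.6691]
J6: z=[0.2542, 0.6983, -0.6691] o=[0.2359, 0.0981, 0.7711] → [-0.2876, 0.1535, 0.0510, 0.2542, 0.6983, -0.6691]
q̇ = J⁺·V = [0.7120, 0.1270, 0.3340, -0.6150, 0.3190, 0.2180]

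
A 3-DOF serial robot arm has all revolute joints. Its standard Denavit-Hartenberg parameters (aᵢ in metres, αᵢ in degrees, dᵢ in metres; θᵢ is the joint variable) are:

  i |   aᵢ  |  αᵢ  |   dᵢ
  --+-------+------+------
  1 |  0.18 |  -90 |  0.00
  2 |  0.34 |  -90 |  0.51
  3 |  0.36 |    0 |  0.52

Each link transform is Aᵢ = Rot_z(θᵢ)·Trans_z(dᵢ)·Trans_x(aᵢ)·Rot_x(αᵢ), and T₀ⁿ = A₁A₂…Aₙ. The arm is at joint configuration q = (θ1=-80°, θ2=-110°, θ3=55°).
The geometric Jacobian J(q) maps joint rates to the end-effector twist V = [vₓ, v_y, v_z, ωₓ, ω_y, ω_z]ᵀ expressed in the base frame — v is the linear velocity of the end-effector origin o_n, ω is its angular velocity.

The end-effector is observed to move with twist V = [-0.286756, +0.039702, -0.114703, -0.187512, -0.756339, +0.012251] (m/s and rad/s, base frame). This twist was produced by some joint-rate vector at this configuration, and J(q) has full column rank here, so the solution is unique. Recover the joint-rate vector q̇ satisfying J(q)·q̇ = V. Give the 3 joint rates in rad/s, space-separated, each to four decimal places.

o_n = [0.2955, -0.4371, 0.6914]
J₁: ẑ×o_n = [0.4371, 0.2955, -0.0000], ω = ẑ
J2: z=[0.9848, 0.1736, 0.0000] o=[0.0313, -0.1773, 0.0000] → [0.1201, -0.6809, -0.3017, 0.9848, 0.1736, 0.0000]
J3: z=[0.1632, -0.9254, 0.3420] o=[0.5133, 0.0258, 0.3195] → [-0.1858, -0.1352, -0.2771, 0.1632, -0.9254, 0.3420]
q̇ = J⁺·V = [-0.2470, -0.3160, 0.7580]

-0.2470 -0.3160 0.7580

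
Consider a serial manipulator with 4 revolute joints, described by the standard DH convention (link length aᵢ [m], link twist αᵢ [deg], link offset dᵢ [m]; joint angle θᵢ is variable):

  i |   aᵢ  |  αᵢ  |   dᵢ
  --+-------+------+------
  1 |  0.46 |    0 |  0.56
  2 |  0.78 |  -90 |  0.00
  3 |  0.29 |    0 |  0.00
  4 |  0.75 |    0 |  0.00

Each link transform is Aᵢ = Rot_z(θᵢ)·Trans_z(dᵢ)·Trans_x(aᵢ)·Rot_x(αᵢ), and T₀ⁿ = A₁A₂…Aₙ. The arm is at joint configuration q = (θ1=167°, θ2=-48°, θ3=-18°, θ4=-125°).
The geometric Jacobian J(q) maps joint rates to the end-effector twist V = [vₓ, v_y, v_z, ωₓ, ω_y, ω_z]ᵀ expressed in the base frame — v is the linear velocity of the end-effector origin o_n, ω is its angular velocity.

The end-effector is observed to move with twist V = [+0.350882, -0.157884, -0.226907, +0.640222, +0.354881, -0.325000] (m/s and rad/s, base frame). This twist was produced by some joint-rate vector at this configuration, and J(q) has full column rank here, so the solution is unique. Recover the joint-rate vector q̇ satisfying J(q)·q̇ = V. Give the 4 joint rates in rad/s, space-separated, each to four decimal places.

-0.2660 -0.0590 -0.7670 0.0350

o_n = [-0.6697, 0.5030, 1.1010]
J₁: ẑ×o_n = [-0.5030, -0.6697, 0.0000], ω = ẑ
J2: z=[0.0000, 0.0000, 1.0000] o=[-0.4482, 0.1035, 0.5600] → [-0.3996, -0.2215, 0.0000, 0.0000, 0.0000, 1.0000]
J3: z=[-0.8746, -0.4848, 0.0000] o=[-0.8264, 0.7857, 0.5600] → [-0.2623, 0.4731, 0.3232, -0.8746, -0.4848, 0.0000]
J4: z=[-0.8746, -0.4848, 0.0000] o=[-0.9601, 1.0269, 0.6496] → [-0.2188, 0.3948, 0.5990, -0.8746, -0.4848, 0.0000]
q̇ = J⁺·V = [-0.2660, -0.0590, -0.7670, 0.0350]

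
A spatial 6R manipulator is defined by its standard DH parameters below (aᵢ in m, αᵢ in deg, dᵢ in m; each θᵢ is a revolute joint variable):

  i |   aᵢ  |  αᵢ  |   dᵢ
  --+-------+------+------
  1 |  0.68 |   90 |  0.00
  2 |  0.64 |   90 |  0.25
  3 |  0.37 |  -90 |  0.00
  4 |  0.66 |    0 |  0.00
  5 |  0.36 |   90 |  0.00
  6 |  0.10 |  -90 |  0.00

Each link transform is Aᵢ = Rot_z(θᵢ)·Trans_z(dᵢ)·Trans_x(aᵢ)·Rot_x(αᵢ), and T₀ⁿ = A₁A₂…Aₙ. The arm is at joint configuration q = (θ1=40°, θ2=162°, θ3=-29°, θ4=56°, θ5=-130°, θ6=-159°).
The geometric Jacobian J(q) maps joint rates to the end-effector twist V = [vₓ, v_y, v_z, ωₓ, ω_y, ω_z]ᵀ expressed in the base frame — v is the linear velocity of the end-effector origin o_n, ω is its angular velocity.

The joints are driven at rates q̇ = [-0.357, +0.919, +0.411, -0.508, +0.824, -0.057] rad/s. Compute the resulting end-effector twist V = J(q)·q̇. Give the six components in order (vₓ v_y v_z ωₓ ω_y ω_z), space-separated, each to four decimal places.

-0.4477 -0.2109 -0.9419 0.6983 -0.9398 0.0811

o_n = [-0.6320, -0.3015, 0.1354]
J₁: ẑ×o_n = [0.3015, -0.6320, 0.0000], ω = ẑ
J2: z=[0.6428, -0.7660, 0.0000] o=[0.5209, 0.4371, 0.0000] → [-0.1037, -0.0870, -1.3579, 0.6428, -0.7660, 0.0000]
J3: z=[0.2367, 0.1986, 0.9511] o=[0.2153, -0.1457, 0.1978] → [0.1358, -0.7911, 0.1314, 0.2367, 0.1986, 0.9511]
J4: z=[0.2090, -0.9664, 0.1498] o=[-0.1357, -0.2061, 0.2978] → [0.1712, -0.0404, -0.4995, 0.2090, -0.9664, 0.1498]
J5: z=[0.2090, -0.9664, 0.1498] o=[-0.6154, -0.3750, -0.1229] → [-0.2606, -0.0565, -0.0006, 0.2090, -0.9664, 0.1498]
J6: z=[0.9773, 0.2117, 0.0023] o=[-0.6277, -0.3225, 0.2331] → [-0.0207, 0.0954, 0.0214, 0.9773, 0.2117, 0.0023]
V = J·q̇ = [-0.4477, -0.2109, -0.9419, 0.6983, -0.9398, 0.0811]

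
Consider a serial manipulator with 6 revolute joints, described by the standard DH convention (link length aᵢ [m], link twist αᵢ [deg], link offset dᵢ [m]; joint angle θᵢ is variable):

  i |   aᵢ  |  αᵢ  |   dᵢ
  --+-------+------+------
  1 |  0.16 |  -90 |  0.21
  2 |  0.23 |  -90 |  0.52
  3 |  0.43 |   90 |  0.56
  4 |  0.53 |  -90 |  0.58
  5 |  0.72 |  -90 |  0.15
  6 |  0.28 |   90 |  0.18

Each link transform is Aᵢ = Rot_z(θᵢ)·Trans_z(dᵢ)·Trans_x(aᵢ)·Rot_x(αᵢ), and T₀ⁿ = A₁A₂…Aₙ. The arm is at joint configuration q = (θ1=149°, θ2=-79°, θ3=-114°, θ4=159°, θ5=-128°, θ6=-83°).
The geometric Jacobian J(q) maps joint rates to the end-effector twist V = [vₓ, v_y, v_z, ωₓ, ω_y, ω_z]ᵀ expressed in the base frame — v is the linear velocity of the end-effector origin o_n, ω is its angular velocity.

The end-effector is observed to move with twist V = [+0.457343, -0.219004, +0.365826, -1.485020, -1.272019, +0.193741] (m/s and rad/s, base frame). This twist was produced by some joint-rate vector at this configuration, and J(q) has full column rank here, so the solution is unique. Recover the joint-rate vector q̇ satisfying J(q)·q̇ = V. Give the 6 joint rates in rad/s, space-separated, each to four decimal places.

-0.5100 0.6940 -0.3020 -0.8940 -0.9850 -0.5150

o_n = [-0.2125, 0.0425, -0.7945]
J₁: ẑ×o_n = [-0.0425, -0.2125, 0.0000], ω = ẑ
J2: z=[-0.5150, -0.8572, 0.0000] o=[-0.1371, 0.0824, 0.2100] → [0.8611, -0.5174, -0.0440, -0.5150, -0.8572, 0.0000]
J3: z=[-0.8414, 0.5056, -0.1908] o=[-0.4426, -0.3407, 0.4358] → [-0.5489, -1.0791, -0.4388, -0.8414, 0.5056, -0.1908]
J4: z=[0.3589, 0.2589, -0.8968] o=[-1.0875, -0.4115, 0.1572] → [0.1607, -0.4431, -0.0636, 0.3589, 0.2589, -0.8968]
J5: z=[0.9303, -0.1770, 0.3212] o=[-0.8393, 0.2419, -0.2016] → [0.1690, 0.7530, -0.0746, 0.9303, -0.1770, 0.3212]
J6: z=[0.2805, 0.9076, -0.3123] o=[-0.5296, -0.0587, -0.7971] → [0.0339, -0.0997, -0.2594, 0.2805, 0.9076, -0.3123]
q̇ = J⁺·V = [-0.5100, 0.6940, -0.3020, -0.8940, -0.9850, -0.5150]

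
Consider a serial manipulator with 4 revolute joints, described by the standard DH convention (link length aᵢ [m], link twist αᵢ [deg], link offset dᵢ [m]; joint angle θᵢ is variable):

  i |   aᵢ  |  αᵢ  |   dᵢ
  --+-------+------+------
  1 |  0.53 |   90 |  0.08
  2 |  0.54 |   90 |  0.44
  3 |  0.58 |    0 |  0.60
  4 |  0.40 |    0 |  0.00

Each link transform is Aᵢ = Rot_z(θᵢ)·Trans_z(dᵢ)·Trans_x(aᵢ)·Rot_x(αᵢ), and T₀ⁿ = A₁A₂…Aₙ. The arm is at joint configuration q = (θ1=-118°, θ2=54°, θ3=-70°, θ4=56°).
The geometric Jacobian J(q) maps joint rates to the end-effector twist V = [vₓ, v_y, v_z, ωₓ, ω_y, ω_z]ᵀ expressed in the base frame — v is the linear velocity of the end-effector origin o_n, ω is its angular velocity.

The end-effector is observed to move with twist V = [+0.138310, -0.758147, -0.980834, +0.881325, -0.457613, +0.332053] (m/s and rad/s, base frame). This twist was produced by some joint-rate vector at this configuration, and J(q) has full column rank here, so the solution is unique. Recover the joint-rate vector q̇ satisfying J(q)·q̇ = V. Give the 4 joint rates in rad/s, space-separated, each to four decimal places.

0.3250 -0.9930 0.3620 -0.3740

o_n = [-0.6094, -1.5759, 0.6387]
J₁: ẑ×o_n = [1.5759, -0.6094, 0.0000], ω = ẑ
J2: z=[-0.8829, 0.4695, 0.0000] o=[-0.2488, -0.4680, 0.0800] → [0.2623, 0.4933, 1.1475, -0.8829, 0.4695, 0.0000]
J3: z=[-0.3798, -0.7143, -0.5878] o=[-0.7863, -0.5416, 0.5169] → [-0.6949, -0.0577, 0.5192, -0.3798, -0.7143, -0.5878]
J4: z=[-0.3798, -0.7143, -0.5878] o=[-0.5877, -1.3291, 0.3247] → [-0.3694, 0.1320, 0.0783, -0.3798, -0.7143, -0.5878]
q̇ = J⁺·V = [0.3250, -0.9930, 0.3620, -0.3740]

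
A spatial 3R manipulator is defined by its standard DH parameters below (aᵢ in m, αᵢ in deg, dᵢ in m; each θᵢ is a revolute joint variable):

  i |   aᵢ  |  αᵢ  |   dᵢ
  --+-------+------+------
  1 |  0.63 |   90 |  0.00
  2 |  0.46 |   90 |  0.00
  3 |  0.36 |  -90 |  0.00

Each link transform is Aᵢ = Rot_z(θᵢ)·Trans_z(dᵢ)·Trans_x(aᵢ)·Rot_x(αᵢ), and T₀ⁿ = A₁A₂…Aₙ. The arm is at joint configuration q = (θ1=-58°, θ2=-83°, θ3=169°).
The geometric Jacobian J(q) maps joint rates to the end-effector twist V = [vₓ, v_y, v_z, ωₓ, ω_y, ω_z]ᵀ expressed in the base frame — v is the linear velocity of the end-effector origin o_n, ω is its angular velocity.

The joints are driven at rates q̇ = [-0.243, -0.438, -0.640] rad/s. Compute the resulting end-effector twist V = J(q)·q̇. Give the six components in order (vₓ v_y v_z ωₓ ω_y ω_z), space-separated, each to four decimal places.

o_n = [0.2825, -0.5817, -0.1058]
J₁: ẑ×o_n = [0.5817, 0.2825, -0.0000], ω = ẑ
J2: z=[-0.8480, -0.5299, 0.0000] o=[0.3338, -0.5343, 0.0000] → [0.0561, -0.0897, 0.0130, -0.8480, -0.5299, 0.0000]
J3: z=[-0.5260, 0.8417, -0.1219] o=[0.3636, -0.5818, -0.4566] → [0.2953, 0.1944, 0.0682, -0.5260, 0.8417, -0.1219]
V = J·q̇ = [-0.3549, -0.1537, -0.0493, 0.7081, -0.3066, -0.1650]

-0.3549 -0.1537 -0.0493 0.7081 -0.3066 -0.1650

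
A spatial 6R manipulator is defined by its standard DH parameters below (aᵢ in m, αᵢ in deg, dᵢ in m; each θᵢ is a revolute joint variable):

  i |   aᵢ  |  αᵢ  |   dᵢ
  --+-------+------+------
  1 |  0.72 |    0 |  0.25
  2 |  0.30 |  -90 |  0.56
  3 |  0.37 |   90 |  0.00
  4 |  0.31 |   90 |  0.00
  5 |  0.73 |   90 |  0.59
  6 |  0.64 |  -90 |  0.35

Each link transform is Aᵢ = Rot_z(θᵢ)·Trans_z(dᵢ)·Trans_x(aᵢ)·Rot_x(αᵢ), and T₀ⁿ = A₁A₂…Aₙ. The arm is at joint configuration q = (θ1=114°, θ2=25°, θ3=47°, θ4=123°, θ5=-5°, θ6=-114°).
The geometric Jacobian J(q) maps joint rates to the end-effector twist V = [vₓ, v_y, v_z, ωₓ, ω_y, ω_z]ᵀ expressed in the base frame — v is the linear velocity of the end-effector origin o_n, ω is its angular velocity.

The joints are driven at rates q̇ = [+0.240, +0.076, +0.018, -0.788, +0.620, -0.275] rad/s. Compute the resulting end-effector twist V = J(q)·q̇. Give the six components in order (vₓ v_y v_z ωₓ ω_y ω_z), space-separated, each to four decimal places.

o_n = [-0.7006, 0.1778, 0.5681]
J₁: ẑ×o_n = [-0.1778, -0.7006, 0.0000], ω = ẑ
J2: z=[0.0000, 0.0000, 1.0000] o=[-0.2929, 0.6578, 0.2500] → [0.4800, -0.4077, 0.0000, 0.0000, 0.0000, 1.0000]
J3: z=[-0.6561, -0.7547, 0.0000] o=[-0.5193, 0.8546, 0.8100] → [0.1825, -0.1587, 0.3072, -0.6561, -0.7547, 0.0000]
J4: z=[-0.5520, 0.4798, 0.6820] o=[-0.7097, 1.0201, 0.5394] → [0.5882, 0.0221, 0.4606, -0.5520, 0.4798, 0.6820]
J5: z=[-0.7890, -0.0358, -0.6134] o=[-0.7934, 0.7484, 0.6629] → [-0.3466, -0.1317, 0.4535, -0.7890, -0.0358, -0.6134]
J6: z=[0.5734, -0.4016, -0.7141] o=[-1.4200, 0.0592, 0.5473] → [0.0763, -0.5257, 0.3569, 0.5734, -0.4016, -0.7141]
V = J·q̇ = [-0.7023, -0.1564, -0.1744, -0.2237, -0.3034, -0.4053]

-0.7023 -0.1564 -0.1744 -0.2237 -0.3034 -0.4053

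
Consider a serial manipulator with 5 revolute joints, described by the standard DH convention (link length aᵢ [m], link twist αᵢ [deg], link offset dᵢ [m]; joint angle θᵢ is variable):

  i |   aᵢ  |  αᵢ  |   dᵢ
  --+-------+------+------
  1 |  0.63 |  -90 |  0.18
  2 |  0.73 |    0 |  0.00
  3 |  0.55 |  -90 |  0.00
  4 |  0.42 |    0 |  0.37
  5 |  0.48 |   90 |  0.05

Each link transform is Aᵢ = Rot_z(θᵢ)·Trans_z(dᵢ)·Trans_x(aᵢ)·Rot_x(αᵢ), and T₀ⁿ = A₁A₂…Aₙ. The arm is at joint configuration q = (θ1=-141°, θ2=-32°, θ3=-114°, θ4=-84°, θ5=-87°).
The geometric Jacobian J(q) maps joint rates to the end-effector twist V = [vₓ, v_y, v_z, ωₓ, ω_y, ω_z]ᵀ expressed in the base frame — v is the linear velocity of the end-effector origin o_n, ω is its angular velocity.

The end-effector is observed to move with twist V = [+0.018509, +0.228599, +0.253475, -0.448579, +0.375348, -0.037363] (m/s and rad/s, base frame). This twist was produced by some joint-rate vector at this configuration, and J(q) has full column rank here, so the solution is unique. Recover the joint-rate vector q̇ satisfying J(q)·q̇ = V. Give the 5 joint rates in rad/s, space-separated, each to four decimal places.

o_n = [-0.7659, -1.2543, 0.9820]
J₁: ẑ×o_n = [1.2543, -0.7659, 0.0000], ω = ẑ
J2: z=[0.6293, -0.7771, 0.0000] o=[-0.4896, -0.3965, 0.1800] → [-0.6233, -0.5047, -0.7546, 0.6293, -0.7771, 0.0000]
J3: z=[0.6293, -0.7771, 0.0000] o=[-0.9707, -0.7861, 0.5668] → [-0.3227, -0.2613, -0.1355, 0.6293, -0.7771, 0.0000]
J4: z=[-0.4346, -0.3519, 0.8290] o=[-0.6164, -0.4991, 0.8744] → [0.5882, -0.0772, 0.2756, -0.4346, -0.3519, 0.8290]
J5: z=[-0.4346, -0.3519, 0.8290] o=[-0.4860, -0.9310, 1.2057] → [0.3467, -0.3293, 0.0420, -0.4346, -0.3519, 0.8290]
q̇ = J⁺·V = [-0.2040, -0.4520, -0.1220, -0.4820, 0.6830]

-0.2040 -0.4520 -0.1220 -0.4820 0.6830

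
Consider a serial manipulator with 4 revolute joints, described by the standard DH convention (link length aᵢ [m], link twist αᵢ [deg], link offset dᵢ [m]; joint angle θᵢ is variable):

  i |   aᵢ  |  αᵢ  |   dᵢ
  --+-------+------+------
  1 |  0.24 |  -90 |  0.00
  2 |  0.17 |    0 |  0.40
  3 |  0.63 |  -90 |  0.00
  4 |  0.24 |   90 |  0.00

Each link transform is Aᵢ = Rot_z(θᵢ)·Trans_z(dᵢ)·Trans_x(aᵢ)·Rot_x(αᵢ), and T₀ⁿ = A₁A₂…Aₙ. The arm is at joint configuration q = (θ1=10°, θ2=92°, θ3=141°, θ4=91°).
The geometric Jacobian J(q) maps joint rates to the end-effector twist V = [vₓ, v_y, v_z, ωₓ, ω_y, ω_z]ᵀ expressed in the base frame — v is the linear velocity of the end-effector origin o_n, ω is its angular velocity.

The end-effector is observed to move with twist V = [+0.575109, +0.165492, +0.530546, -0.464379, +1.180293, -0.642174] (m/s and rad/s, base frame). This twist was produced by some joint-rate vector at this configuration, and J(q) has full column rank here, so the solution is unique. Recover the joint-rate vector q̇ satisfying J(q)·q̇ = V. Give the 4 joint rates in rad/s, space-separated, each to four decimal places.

o_n = [-0.1682, 0.1329, 0.3299]
J₁: ẑ×o_n = [-0.1329, -0.1682, 0.0000], ω = ẑ
J2: z=[-0.1736, 0.9848, 0.0000] o=[0.2364, 0.0417, 0.0000] → [0.3249, 0.0573, 0.3826, -0.1736, 0.9848, 0.0000]
J3: z=[-0.1736, 0.9848, 0.0000] o=[0.1611, 0.4346, -0.1699] → [0.4922, 0.0868, 0.3766, -0.1736, 0.9848, 0.0000]
J4: z=[0.7865, 0.1387, 0.6018] o=[-0.2123, 0.3687, 0.3332] → [0.1415, 0.0292, -0.1916, 0.7865, 0.1387, 0.6018]
q̇ = J⁺·V = [-0.4520, 0.3110, 0.9320, -0.3160]

-0.4520 0.3110 0.9320 -0.3160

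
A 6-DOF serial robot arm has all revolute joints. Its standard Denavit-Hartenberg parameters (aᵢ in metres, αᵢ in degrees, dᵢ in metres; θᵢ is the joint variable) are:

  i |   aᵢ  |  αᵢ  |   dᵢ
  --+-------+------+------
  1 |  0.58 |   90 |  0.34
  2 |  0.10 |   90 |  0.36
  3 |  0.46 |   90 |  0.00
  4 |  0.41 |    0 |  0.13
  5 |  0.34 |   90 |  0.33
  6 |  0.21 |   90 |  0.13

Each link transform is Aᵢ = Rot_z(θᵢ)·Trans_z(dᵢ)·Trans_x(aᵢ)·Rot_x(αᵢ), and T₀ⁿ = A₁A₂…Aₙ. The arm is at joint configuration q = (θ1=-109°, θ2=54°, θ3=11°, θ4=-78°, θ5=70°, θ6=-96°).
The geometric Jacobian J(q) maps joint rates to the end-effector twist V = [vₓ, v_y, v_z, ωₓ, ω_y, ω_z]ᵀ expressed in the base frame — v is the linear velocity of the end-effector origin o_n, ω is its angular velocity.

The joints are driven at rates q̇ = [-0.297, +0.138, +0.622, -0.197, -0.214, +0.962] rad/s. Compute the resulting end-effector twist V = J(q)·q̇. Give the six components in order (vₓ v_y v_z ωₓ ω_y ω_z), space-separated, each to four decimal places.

o_n = [-0.4833, -0.5617, 1.4658]
J₁: ẑ×o_n = [0.5617, -0.4833, 0.0000], ω = ẑ
J2: z=[-0.9455, 0.3256, 0.0000] o=[-0.1888, -0.5484, 0.3400] → [0.3665, 1.0645, 0.1084, -0.9455, 0.3256, 0.0000]
J3: z=[-0.2634, -0.7649, -0.5878] o=[-0.5484, -0.4868, 0.4209] → [-0.8433, 0.2370, 0.0695, -0.2634, -0.7649, -0.5878]
J4: z=[0.8916, -0.4256, 0.1544] o=[-0.7178, -0.7092, 0.7862] → [-0.3120, -0.5698, 0.2313, 0.8916, -0.4256, 0.1544]
J5: z=[0.8916, -0.4256, 0.1544] o=[-0.5276, -0.4989, 1.1097] → [-0.1419, -0.3107, -0.0371, 0.8916, -0.4256, 0.1544]
J6: z=[0.3121, 0.8248, 0.4715] o=[-0.3449, -0.7659, 1.4558] → [-0.0881, -0.0684, 0.1779, 0.3121, 0.8248, 0.4715]
V = J·q̇ = [-0.6337, 0.5508, 0.1917, -0.3606, 0.5375, -0.2724]

-0.6337 0.5508 0.1917 -0.3606 0.5375 -0.2724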